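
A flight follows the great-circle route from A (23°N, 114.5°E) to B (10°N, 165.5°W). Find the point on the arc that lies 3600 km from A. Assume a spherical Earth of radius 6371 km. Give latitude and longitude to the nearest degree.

≈ (22°N, 150°E)

Convert each endpoint to a unit vector on the sphere (x = cos φ cos λ, y = cos φ sin λ, z = sin φ).
The central angle between the endpoints is δ = arccos(p₁·p₂) ≈ 1.344 rad (77.0°). The total great-circle distance is δ·R ≈ 1.344 × 6371 ≈ 8560 km, so the target fraction is f = 3600/8560 ≈ 0.421.
Interpolate at f ≈ 0.421 with slerp weights a = sin((1−f)δ)/sin δ ≈ 0.721, b = sin(fδ)/sin δ ≈ 0.550.
p = a·p₁ + b·p₂ ≈ (-0.799, 0.468, 0.377); φ = arcsin(p_z) ≈ 22.15°, λ = atan2(p_y, p_x) ≈ 149.63°.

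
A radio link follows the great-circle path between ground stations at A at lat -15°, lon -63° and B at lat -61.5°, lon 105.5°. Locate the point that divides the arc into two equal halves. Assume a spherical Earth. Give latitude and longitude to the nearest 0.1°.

≈ lat -66.0°, lon -52.2°

Write both endpoints as unit vectors p₁, p₂ with components (cos φ cos λ, cos φ sin λ, sin φ).
The central angle between the endpoints is δ = arccos(p₁·p₂) ≈ 1.797 rad (103.0°).
Interpolate at f = 1/2 with slerp weights a = sin((1−f)δ)/sin δ ≈ 0.803, b = sin(fδ)/sin δ ≈ 0.803.
p = a·p₁ + b·p₂ ≈ (0.250, -0.322, -0.913); φ = arcsin(p_z) ≈ -65.96°, λ = atan2(p_y, p_x) ≈ -52.19°.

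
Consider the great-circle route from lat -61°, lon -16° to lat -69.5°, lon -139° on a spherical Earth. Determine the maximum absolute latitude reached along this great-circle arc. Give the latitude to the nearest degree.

The great circle lies in the plane with unit normal n̂ = (p₁ × p₂)/|p₁ × p₂|.
Here n̂_z ≈ -0.207; the vertex latitude is φ_max = arccos|n̂_z| ≈ 78.0°.

≈ -78°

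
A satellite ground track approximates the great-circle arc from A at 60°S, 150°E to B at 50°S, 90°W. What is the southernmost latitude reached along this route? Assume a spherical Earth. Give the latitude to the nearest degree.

≈ 71°S

The great circle lies in the plane with unit normal n̂ = (p₁ × p₂)/|p₁ × p₂|.
Here n̂_z ≈ +0.322; the vertex latitude is φ_max = arccos|n̂_z| ≈ 71.2°.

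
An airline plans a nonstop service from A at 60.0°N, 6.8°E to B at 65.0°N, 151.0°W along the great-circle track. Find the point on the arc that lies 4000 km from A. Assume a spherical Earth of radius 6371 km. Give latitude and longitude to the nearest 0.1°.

≈ 81.4°N, 122.2°W

Convert each endpoint to a unit vector on the sphere (x = cos φ cos λ, y = cos φ sin λ, z = sin φ).
The central angle between the endpoints is δ = arccos(p₁·p₂) ≈ 0.941 rad (53.9°). The total great-circle distance is δ·R ≈ 0.941 × 6371 ≈ 5993 km, so the target fraction is f = 4000/5993 ≈ 0.667.
Interpolate at f ≈ 0.667 with slerp weights a = sin((1−f)δ)/sin δ ≈ 0.381, b = sin(fδ)/sin δ ≈ 0.727.
p = a·p₁ + b·p₂ ≈ (-0.080, -0.126, 0.989); φ = arcsin(p_z) ≈ 81.41°, λ = atan2(p_y, p_x) ≈ -122.20°.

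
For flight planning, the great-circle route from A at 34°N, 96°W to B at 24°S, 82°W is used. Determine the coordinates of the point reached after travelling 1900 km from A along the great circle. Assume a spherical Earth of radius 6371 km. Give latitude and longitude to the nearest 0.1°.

The haversine formula gives a central angle δ ≈ 1.039 rad (59.5°) between the endpoints. The total great-circle distance is δ·R ≈ 1.039 × 6371 ≈ 6617 km, so the target fraction is f = 1900/6617 ≈ 0.287.
Interpolate at f ≈ 0.287 with slerp weights a = sin((1−f)δ)/sin δ ≈ 0.783, b = sin(fδ)/sin δ ≈ 0.341.
p = a·p₁ + b·p₂ ≈ (-0.024, -0.954, 0.299); φ = arcsin(p_z) ≈ 17.40°, λ = atan2(p_y, p_x) ≈ -91.47°.

≈ 17.4°N, 91.5°W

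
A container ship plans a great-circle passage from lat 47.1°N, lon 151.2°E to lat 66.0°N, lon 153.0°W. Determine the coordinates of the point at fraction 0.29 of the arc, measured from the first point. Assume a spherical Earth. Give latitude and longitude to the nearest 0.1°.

Convert each endpoint to a unit vector on the sphere (x = cos φ cos λ, y = cos φ sin λ, z = sin φ).
The central angle between the endpoints is δ = arccos(p₁·p₂) ≈ 0.601 rad (34.4°).
Interpolate at f = 0.29 with slerp weights a = sin((1−f)δ)/sin δ ≈ 0.732, b = sin(fδ)/sin δ ≈ 0.307.
p = a·p₁ + b·p₂ ≈ (-0.548, 0.183, 0.816); φ = arcsin(p_z) ≈ 54.72°, λ = atan2(p_y, p_x) ≈ 161.49°.

≈ lat 54.7°N, lon 161.5°E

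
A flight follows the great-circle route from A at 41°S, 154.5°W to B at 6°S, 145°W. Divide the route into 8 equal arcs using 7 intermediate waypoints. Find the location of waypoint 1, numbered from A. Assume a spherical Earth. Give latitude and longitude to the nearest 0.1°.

≈ 36.7°S, 152.9°W

Write both endpoints as unit vectors p₁, p₂ with components (cos φ cos λ, cos φ sin λ, sin φ).
The central angle between the endpoints is δ = arccos(p₁·p₂) ≈ 0.629 rad (36.0°).
Interpolate at f = 1/8 with slerp weights a = sin((1−f)δ)/sin δ ≈ 0.889, b = sin(fδ)/sin δ ≈ 0.133.
p = a·p₁ + b·p₂ ≈ (-0.714, -0.365, -0.597); φ = arcsin(p_z) ≈ -36.67°, λ = atan2(p_y, p_x) ≈ -152.93°.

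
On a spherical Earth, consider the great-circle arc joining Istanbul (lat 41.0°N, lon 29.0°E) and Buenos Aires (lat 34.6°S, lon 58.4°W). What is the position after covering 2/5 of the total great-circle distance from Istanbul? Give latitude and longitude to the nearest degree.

Convert each endpoint to a unit vector on the sphere (x = cos φ cos λ, y = cos φ sin λ, z = sin φ).
The central angle between the endpoints is δ = arccos(p₁·p₂) ≈ 1.922 rad (110.1°).
Interpolate at f = 2/5 with slerp weights a = sin((1−f)δ)/sin δ ≈ 0.974, b = sin(fδ)/sin δ ≈ 0.741.
p = a·p₁ + b·p₂ ≈ (0.962, -0.163, 0.218); φ = arcsin(p_z) ≈ 12.60°, λ = atan2(p_y, p_x) ≈ -9.62°.

≈ lat 13°N, lon 10°W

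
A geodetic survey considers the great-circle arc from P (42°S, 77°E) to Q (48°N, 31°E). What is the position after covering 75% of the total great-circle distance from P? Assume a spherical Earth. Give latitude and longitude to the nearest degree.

≈ (26°N, 46°E)

From cos δ = sin φ₁ sin φ₂ + cos φ₁ cos φ₂ cos Δλ, the central angle is δ ≈ 1.723 rad (98.7°).
Interpolate at f = 0.75 with slerp weights a = sin((1−f)δ)/sin δ ≈ 0.423, b = sin(fδ)/sin δ ≈ 0.973.
p = a·p₁ + b·p₂ ≈ (0.629, 0.641, 0.440); φ = arcsin(p_z) ≈ 26.12°, λ = atan2(p_y, p_x) ≈ 45.57°.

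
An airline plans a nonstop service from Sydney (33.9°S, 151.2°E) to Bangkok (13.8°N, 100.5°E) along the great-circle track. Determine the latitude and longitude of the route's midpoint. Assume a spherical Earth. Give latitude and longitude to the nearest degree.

From cos δ = sin φ₁ sin φ₂ + cos φ₁ cos φ₂ cos Δλ, the central angle is δ ≈ 1.184 rad (67.8°).
Interpolate at f = 1/2 with slerp weights a = sin((1−f)δ)/sin δ ≈ 0.602, b = sin(fδ)/sin δ ≈ 0.602.
p = a·p₁ + b·p₂ ≈ (-0.545, 0.816, -0.192); φ = arcsin(p_z) ≈ -11.09°, λ = atan2(p_y, p_x) ≈ 123.72°.

≈ (11°S, 124°E)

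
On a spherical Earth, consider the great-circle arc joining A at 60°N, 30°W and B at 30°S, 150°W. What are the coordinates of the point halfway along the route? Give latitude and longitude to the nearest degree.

Write both endpoints as unit vectors p₁, p₂ with components (cos φ cos λ, cos φ sin λ, sin φ).
The central angle between the endpoints is δ = arccos(p₁·p₂) ≈ 2.278 rad (130.5°).
Interpolate at f = 1/2 with slerp weights a = sin((1−f)δ)/sin δ ≈ 1.194, b = sin(fδ)/sin δ ≈ 1.194.
p = a·p₁ + b·p₂ ≈ (-0.379, -0.816, 0.437); φ = arcsin(p_z) ≈ 25.92°, λ = atan2(p_y, p_x) ≈ -114.90°.

≈ 26°N, 115°W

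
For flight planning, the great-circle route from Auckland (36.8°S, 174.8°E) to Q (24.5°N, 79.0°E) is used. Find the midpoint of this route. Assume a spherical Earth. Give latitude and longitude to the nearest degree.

≈ (9°S, 123°E)

Write both endpoints as unit vectors p₁, p₂ with components (cos φ cos λ, cos φ sin λ, sin φ).
The central angle between the endpoints is δ = arccos(p₁·p₂) ≈ 1.899 rad (108.8°).
Interpolate at f = 1/2 with slerp weights a = sin((1−f)δ)/sin δ ≈ 0.859, b = sin(fδ)/sin δ ≈ 0.859.
p = a·p₁ + b·p₂ ≈ (-0.536, 0.829, -0.158); φ = arcsin(p_z) ≈ -9.11°, λ = atan2(p_y, p_x) ≈ 122.86°.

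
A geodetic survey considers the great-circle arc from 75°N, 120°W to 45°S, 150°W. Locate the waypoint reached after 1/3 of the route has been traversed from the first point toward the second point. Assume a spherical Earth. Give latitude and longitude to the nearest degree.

From cos δ = sin φ₁ sin φ₂ + cos φ₁ cos φ₂ cos Δλ, the central angle is δ ≈ 2.123 rad (121.6°).
Interpolate at f = 1/3 with slerp weights a = sin((1−f)δ)/sin δ ≈ 1.160, b = sin(fδ)/sin δ ≈ 0.764.
p = a·p₁ + b·p₂ ≈ (-0.618, -0.530, 0.581); φ = arcsin(p_z) ≈ 35.52°, λ = atan2(p_y, p_x) ≈ -139.37°.

≈ 36°N, 139°W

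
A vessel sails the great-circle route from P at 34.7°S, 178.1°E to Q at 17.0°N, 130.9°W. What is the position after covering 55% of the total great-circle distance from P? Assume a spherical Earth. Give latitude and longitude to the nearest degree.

Write both endpoints as unit vectors p₁, p₂ with components (cos φ cos λ, cos φ sin λ, sin φ).
The central angle between the endpoints is δ = arccos(p₁·p₂) ≈ 1.236 rad (70.8°).
Interpolate at f = 0.55 with slerp weights a = sin((1−f)δ)/sin δ ≈ 0.559, b = sin(fδ)/sin δ ≈ 0.666.
p = a·p₁ + b·p₂ ≈ (-0.876, -0.466, -0.124); φ = arcsin(p_z) ≈ -7.10°, λ = atan2(p_y, p_x) ≈ -152.00°.

≈ 7°S, 152°W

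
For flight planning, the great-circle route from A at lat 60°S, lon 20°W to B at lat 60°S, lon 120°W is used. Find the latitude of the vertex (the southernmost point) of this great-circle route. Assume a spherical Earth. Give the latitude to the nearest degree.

≈ 70°S

The great circle lies in the plane with unit normal n̂ = (p₁ × p₂)/|p₁ × p₂|.
Here n̂_z ≈ -0.348; the vertex latitude is φ_max = arccos|n̂_z| ≈ 69.6°.
Check via Clairaut: cos φ_max = |cos φ₁| · sin C = cos(60.0°)·sin(135.9°) ≈ 0.348, again giving ≈ 69.6°.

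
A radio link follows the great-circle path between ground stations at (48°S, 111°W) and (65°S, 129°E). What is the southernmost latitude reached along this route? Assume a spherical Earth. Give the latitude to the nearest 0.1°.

The great circle lies in the plane with unit normal n̂ = (p₁ × p₂)/|p₁ × p₂|.
Here n̂_z ≈ -0.289; the vertex latitude is φ_max = arccos|n̂_z| ≈ 73.2°.
Check via Clairaut: cos φ_max = |cos φ₁| · sin C = cos(48.0°)·sin(154.4°) ≈ 0.289, again giving ≈ 73.2°.

≈ 73.2°S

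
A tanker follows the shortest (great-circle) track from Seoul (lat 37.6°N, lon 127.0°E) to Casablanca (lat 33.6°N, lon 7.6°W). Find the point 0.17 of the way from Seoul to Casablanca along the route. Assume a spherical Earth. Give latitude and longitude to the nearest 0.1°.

From cos δ = sin φ₁ sin φ₂ + cos φ₁ cos φ₂ cos Δλ, the central angle is δ ≈ 1.697 rad (97.2°).
Interpolate at f = 0.17 with slerp weights a = sin((1−f)δ)/sin δ ≈ 0.995, b = sin(fδ)/sin δ ≈ 0.287.
p = a·p₁ + b·p₂ ≈ (-0.238, 0.598, 0.766); φ = arcsin(p_z) ≈ 49.96°, λ = atan2(p_y, p_x) ≈ 111.67°.

≈ lat 50.0°N, lon 111.7°E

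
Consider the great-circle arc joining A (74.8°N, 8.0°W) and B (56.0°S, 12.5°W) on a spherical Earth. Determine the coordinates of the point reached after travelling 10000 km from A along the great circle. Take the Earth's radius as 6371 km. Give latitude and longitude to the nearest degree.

≈ (15°S, 11°W)

From cos δ = sin φ₁ sin φ₂ + cos φ₁ cos φ₂ cos Δλ, the central angle is δ ≈ 2.283 rad (130.8°). The total great-circle distance is δ·R ≈ 2.283 × 6371 ≈ 14548 km, so the target fraction is f = 10000/14548 ≈ 0.687.
Interpolate at f ≈ 0.687 with slerp weights a = sin((1−f)δ)/sin δ ≈ 0.865, b = sin(fδ)/sin δ ≈ 1.322.
p = a·p₁ + b·p₂ ≈ (0.946, -0.192, -0.261); φ = arcsin(p_z) ≈ -15.11°, λ = atan2(p_y, p_x) ≈ -11.44°.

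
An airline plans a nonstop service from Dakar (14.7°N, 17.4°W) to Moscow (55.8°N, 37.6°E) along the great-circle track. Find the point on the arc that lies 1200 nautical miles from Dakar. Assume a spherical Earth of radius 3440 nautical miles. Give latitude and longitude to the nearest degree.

≈ (31°N, 5°W)

Write both endpoints as unit vectors p₁, p₂ with components (cos φ cos λ, cos φ sin λ, sin φ).
The central angle between the endpoints is δ = arccos(p₁·p₂) ≈ 1.022 rad (58.6°). The total great-circle distance is δ·R ≈ 1.022 × 3440 ≈ 3515 nmi, so the target fraction is f = 1200/3515 ≈ 0.341.
Interpolate at f ≈ 0.341 with slerp weights a = sin((1−f)δ)/sin δ ≈ 0.731, b = sin(fδ)/sin δ ≈ 0.401.
p = a·p₁ + b·p₂ ≈ (0.853, -0.074, 0.517); φ = arcsin(p_z) ≈ 31.12°, λ = atan2(p_y, p_x) ≈ -4.96°.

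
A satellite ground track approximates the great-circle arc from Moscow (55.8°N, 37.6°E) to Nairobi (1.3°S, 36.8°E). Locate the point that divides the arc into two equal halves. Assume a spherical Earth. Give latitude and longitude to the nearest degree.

≈ 27°N, 37°E

The haversine formula gives a central angle δ ≈ 0.997 rad (57.1°) between the endpoints.
Interpolate at f = 1/2 with slerp weights a = sin((1−f)δ)/sin δ ≈ 0.569, b = sin(fδ)/sin δ ≈ 0.569.
p = a·p₁ + b·p₂ ≈ (0.709, 0.536, 0.458); φ = arcsin(p_z) ≈ 27.25°, λ = atan2(p_y, p_x) ≈ 37.09°.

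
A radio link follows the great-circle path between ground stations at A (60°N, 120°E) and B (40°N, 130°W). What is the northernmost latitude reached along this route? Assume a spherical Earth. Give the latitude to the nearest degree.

≈ 67°N

The great circle lies in the plane with unit normal n̂ = (p₁ × p₂)/|p₁ × p₂|.
Here n̂_z ≈ +0.398; the vertex latitude is φ_max = arccos|n̂_z| ≈ 66.6°.
Check via Clairaut: cos φ_max = |cos φ₁| · sin C = cos(60.0°)·sin(52.7°) ≈ 0.398, again giving ≈ 66.6°.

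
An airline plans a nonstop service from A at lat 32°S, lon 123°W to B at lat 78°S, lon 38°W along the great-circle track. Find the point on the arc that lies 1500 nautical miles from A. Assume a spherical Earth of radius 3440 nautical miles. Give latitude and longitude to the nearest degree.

Convert each endpoint to a unit vector on the sphere (x = cos φ cos λ, y = cos φ sin λ, z = sin φ).
The central angle between the endpoints is δ = arccos(p₁·p₂) ≈ 1.008 rad (57.7°). The total great-circle distance is δ·R ≈ 1.008 × 3440 ≈ 3467 nmi, so the target fraction is f = 1500/3467 ≈ 0.433.
Interpolate at f ≈ 0.433 with slerp weights a = sin((1−f)δ)/sin δ ≈ 0.640, b = sin(fδ)/sin δ ≈ 0.499.
p = a·p₁ + b·p₂ ≈ (-0.214, -0.519, -0.828); φ = arcsin(p_z) ≈ -55.85°, λ = atan2(p_y, p_x) ≈ -112.38°.

≈ lat 56°S, lon 112°W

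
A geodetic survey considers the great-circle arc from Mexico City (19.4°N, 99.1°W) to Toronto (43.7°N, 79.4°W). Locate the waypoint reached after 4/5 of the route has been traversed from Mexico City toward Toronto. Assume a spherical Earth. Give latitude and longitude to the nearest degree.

≈ 39°N, 84°W

Write both endpoints as unit vectors p₁, p₂ with components (cos φ cos λ, cos φ sin λ, sin φ).
The central angle between the endpoints is δ = arccos(p₁·p₂) ≈ 0.513 rad (29.4°).
Interpolate at f = 4/5 with slerp weights a = sin((1−f)δ)/sin δ ≈ 0.209, b = sin(fδ)/sin δ ≈ 0.813.
p = a·p₁ + b·p₂ ≈ (0.077, -0.772, 0.631); φ = arcsin(p_z) ≈ 39.12°, λ = atan2(p_y, p_x) ≈ -84.31°.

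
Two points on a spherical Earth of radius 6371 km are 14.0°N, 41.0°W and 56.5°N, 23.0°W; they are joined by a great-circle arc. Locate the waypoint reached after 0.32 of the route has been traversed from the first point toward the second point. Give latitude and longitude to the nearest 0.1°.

≈ 27.8°N, 37.1°W

From cos δ = sin φ₁ sin φ₂ + cos φ₁ cos φ₂ cos Δλ, the central angle is δ ≈ 0.780 rad (44.7°).
Interpolate at f = 0.32 with slerp weights a = sin((1−f)δ)/sin δ ≈ 0.719, b = sin(fδ)/sin δ ≈ 0.351.
p = a·p₁ + b·p₂ ≈ (0.705, -0.534, 0.467); φ = arcsin(p_z) ≈ 27.83°, λ = atan2(p_y, p_x) ≈ -37.12°.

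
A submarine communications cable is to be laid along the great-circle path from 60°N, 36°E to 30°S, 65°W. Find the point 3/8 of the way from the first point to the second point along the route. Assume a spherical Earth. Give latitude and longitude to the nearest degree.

≈ 34°N, 23°W

Write both endpoints as unit vectors p₁, p₂ with components (cos φ cos λ, cos φ sin λ, sin φ).
The central angle between the endpoints is δ = arccos(p₁·p₂) ≈ 2.113 rad (121.0°).
Interpolate at f = 3/8 with slerp weights a = sin((1−f)δ)/sin δ ≈ 1.131, b = sin(fδ)/sin δ ≈ 0.831.
p = a·p₁ + b·p₂ ≈ (0.761, -0.320, 0.564); φ = arcsin(p_z) ≈ 34.32°, λ = atan2(p_y, p_x) ≈ -22.78°.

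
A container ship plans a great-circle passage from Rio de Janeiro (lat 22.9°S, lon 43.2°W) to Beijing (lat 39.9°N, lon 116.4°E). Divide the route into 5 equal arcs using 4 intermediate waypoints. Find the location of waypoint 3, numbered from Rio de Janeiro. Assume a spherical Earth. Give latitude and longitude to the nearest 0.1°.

The haversine formula gives a central angle δ ≈ 2.719 rad (155.8°) between the endpoints.
Interpolate at f = 3/5 with slerp weights a = sin((1−f)δ)/sin δ ≈ 2.159, b = sin(fδ)/sin δ ≈ 2.433.
p = a·p₁ + b·p₂ ≈ (0.620, 0.311, 0.721); φ = arcsin(p_z) ≈ 46.12°, λ = atan2(p_y, p_x) ≈ 26.65°.

≈ lat 46.1°N, lon 26.6°E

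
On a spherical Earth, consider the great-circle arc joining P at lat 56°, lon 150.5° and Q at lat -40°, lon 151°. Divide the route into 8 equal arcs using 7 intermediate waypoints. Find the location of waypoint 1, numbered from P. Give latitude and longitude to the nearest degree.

Convert each endpoint to a unit vector on the sphere (x = cos φ cos λ, y = cos φ sin λ, z = sin φ).
The central angle between the endpoints is δ = arccos(p₁·p₂) ≈ 1.676 rad (96.0°).
Interpolate at f = 1/8 with slerp weights a = sin((1−f)δ)/sin δ ≈ 1.000, b = sin(fδ)/sin δ ≈ 0.209.
p = a·p₁ + b·p₂ ≈ (-0.627, 0.353, 0.695); φ = arcsin(p_z) ≈ 44.00°, λ = atan2(p_y, p_x) ≈ 150.61°.

≈ lat 44°, lon 151°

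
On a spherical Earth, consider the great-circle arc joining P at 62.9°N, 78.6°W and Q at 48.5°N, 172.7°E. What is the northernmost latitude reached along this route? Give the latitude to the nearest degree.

≈ 70°N

The great circle lies in the plane with unit normal n̂ = (p₁ × p₂)/|p₁ × p₂|.
Here n̂_z ≈ -0.348; the vertex latitude is φ_max = arccos|n̂_z| ≈ 69.6°.
Check via Clairaut: cos φ_max = |cos φ₁| · sin C = cos(62.9°)·sin(49.8°) ≈ 0.348, again giving ≈ 69.6°.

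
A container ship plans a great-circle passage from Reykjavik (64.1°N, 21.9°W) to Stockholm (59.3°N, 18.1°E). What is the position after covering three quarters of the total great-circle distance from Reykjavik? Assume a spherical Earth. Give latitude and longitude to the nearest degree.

≈ 62°N, 9°E

From cos δ = sin φ₁ sin φ₂ + cos φ₁ cos φ₂ cos Δλ, the central angle is δ ≈ 0.335 rad (19.2°).
Interpolate at f = 3/4 with slerp weights a = sin((1−f)δ)/sin δ ≈ 0.254, b = sin(fδ)/sin δ ≈ 0.756.
p = a·p₁ + b·p₂ ≈ (0.470, 0.078, 0.879); φ = arcsin(p_z) ≈ 61.54°, λ = atan2(p_y, p_x) ≈ 9.48°.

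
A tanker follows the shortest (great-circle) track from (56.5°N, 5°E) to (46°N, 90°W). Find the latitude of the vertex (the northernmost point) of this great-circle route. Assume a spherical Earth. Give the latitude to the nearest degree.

≈ 62°N

The great circle lies in the plane with unit normal n̂ = (p₁ × p₂)/|p₁ × p₂|.
Here n̂_z ≈ -0.463; the vertex latitude is φ_max = arccos|n̂_z| ≈ 62.4°.
Check via Clairaut: cos φ_max = |cos φ₁| · sin C = cos(56.5°)·sin(57.1°) ≈ 0.463, again giving ≈ 62.4°.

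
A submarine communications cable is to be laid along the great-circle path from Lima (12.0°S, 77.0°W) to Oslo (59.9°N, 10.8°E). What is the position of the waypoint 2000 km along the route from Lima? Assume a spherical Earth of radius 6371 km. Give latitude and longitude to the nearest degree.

≈ 4°N, 68°W

Convert each endpoint to a unit vector on the sphere (x = cos φ cos λ, y = cos φ sin λ, z = sin φ).
The central angle between the endpoints is δ = arccos(p₁·p₂) ≈ 1.733 rad (99.3°). The total great-circle distance is δ·R ≈ 1.733 × 6371 ≈ 11038 km, so the target fraction is f = 2000/11038 ≈ 0.181.
Interpolate at f ≈ 0.181 with slerp weights a = sin((1−f)δ)/sin δ ≈ 1.002, b = sin(fδ)/sin δ ≈ 0.313.
p = a·p₁ + b·p₂ ≈ (0.375, -0.925, 0.062); φ = arcsin(p_z) ≈ 3.58°, λ = atan2(p_y, p_x) ≈ -67.96°.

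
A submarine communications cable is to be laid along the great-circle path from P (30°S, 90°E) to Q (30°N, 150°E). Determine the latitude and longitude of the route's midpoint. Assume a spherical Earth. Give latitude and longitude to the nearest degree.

≈ (0°N, 120°E)

Write both endpoints as unit vectors p₁, p₂ with components (cos φ cos λ, cos φ sin λ, sin φ).
The central angle between the endpoints is δ = arccos(p₁·p₂) ≈ 1.445 rad (82.8°).
Interpolate at f = 1/2 with slerp weights a = sin((1−f)δ)/sin δ ≈ 0.667, b = sin(fδ)/sin δ ≈ 0.667.
p = a·p₁ + b·p₂ ≈ (-0.500, 0.866, 0.000); φ = arcsin(p_z) ≈ 0.00°, λ = atan2(p_y, p_x) ≈ 120.00°.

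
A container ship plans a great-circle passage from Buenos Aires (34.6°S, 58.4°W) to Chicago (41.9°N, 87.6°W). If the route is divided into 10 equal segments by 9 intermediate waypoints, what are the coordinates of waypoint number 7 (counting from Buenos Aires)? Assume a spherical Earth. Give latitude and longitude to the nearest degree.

≈ 19°N, 77°W

Write both endpoints as unit vectors p₁, p₂ with components (cos φ cos λ, cos φ sin λ, sin φ).
The central angle between the endpoints is δ = arccos(p₁·p₂) ≈ 1.415 rad (81.0°).
Interpolate at f = 7/10 with slerp weights a = sin((1−f)δ)/sin δ ≈ 0.417, b = sin(fδ)/sin δ ≈ 0.846.
p = a·p₁ + b·p₂ ≈ (0.206, -0.922, 0.329); φ = arcsin(p_z) ≈ 19.18°, λ = atan2(p_y, p_x) ≈ -77.39°.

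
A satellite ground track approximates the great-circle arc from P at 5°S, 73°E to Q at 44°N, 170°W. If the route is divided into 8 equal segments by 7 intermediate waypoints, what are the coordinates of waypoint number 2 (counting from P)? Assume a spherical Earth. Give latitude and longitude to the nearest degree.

≈ 15°N, 93°E

Convert each endpoint to a unit vector on the sphere (x = cos φ cos λ, y = cos φ sin λ, z = sin φ).
The central angle between the endpoints is δ = arccos(p₁·p₂) ≈ 1.967 rad (112.7°).
Interpolate at f = 2/8 with slerp weights a = sin((1−f)δ)/sin δ ≈ 1.079, b = sin(fδ)/sin δ ≈ 0.512.
p = a·p₁ + b·p₂ ≈ (-0.048, 0.964, 0.261); φ = arcsin(p_z) ≈ 15.16°, λ = atan2(p_y, p_x) ≈ 92.87°.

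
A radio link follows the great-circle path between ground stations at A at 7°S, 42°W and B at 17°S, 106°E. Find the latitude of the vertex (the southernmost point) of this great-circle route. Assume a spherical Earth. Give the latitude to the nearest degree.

≈ 38°S

The great circle lies in the plane with unit normal n̂ = (p₁ × p₂)/|p₁ × p₂|.
Here n̂_z ≈ +0.787; the vertex latitude is φ_max = arccos|n̂_z| ≈ 38.1°.
Check via Clairaut: cos φ_max = |cos φ₁| · sin C = cos(7.0°)·sin(127.5°) ≈ 0.787, again giving ≈ 38.1°.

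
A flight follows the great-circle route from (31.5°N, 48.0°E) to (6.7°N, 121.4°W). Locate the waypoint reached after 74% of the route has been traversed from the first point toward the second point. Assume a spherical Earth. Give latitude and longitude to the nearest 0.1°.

≈ (41.8°N, 110.0°W)

Write both endpoints as unit vectors p₁, p₂ with components (cos φ cos λ, cos φ sin λ, sin φ).
The central angle between the endpoints is δ = arccos(p₁·p₂) ≈ 2.452 rad (140.5°).
Interpolate at f = 0.74 with slerp weights a = sin((1−f)δ)/sin δ ≈ 0.935, b = sin(fδ)/sin δ ≈ 1.525.
p = a·p₁ + b·p₂ ≈ (-0.256, -0.700, 0.667); φ = arcsin(p_z) ≈ 41.81°, λ = atan2(p_y, p_x) ≈ -110.05°.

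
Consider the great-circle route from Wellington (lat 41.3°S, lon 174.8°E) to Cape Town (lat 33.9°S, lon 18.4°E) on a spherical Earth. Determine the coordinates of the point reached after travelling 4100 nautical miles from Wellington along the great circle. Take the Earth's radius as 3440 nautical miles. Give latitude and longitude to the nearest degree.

From cos δ = sin φ₁ sin φ₂ + cos φ₁ cos φ₂ cos Δλ, the central angle is δ ≈ 1.776 rad (101.7°). The total great-circle distance is δ·R ≈ 1.776 × 3440 ≈ 6108 nmi, so the target fraction is f = 4100/6108 ≈ 0.671.
Interpolate at f ≈ 0.671 with slerp weights a = sin((1−f)δ)/sin δ ≈ 0.563, b = sin(fδ)/sin δ ≈ 0.949.
p = a·p₁ + b·p₂ ≈ (0.326, 0.287, -0.901); φ = arcsin(p_z) ≈ -64.25°, λ = atan2(p_y, p_x) ≈ 41.33°.

≈ lat 64°S, lon 41°E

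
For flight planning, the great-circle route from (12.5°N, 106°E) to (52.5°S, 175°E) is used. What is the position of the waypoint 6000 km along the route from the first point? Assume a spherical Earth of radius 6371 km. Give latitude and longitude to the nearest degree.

The haversine formula gives a central angle δ ≈ 1.530 rad (87.6°) between the endpoints. The total great-circle distance is δ·R ≈ 1.530 × 6371 ≈ 9744 km, so the target fraction is f = 6000/9744 ≈ 0.616.
Interpolate at f ≈ 0.616 with slerp weights a = sin((1−f)δ)/sin δ ≈ 0.555, b = sin(fδ)/sin δ ≈ 0.809.
p = a·p₁ + b·p₂ ≈ (-0.640, 0.564, -0.522); φ = arcsin(p_z) ≈ -31.46°, λ = atan2(p_y, p_x) ≈ 138.63°.

≈ (31°S, 139°E)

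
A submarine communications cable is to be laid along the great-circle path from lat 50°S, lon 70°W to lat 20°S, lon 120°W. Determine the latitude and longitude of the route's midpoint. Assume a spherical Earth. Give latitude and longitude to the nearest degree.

The haversine formula gives a central angle δ ≈ 0.863 rad (49.4°) between the endpoints.
Interpolate at f = 1/2 with slerp weights a = sin((1−f)δ)/sin δ ≈ 0.550, b = sin(fδ)/sin δ ≈ 0.550.
p = a·p₁ + b·p₂ ≈ (-0.138, -0.780, -0.610); φ = arcsin(p_z) ≈ -37.58°, λ = atan2(p_y, p_x) ≈ -100.00°.

≈ lat 38°S, lon 100°W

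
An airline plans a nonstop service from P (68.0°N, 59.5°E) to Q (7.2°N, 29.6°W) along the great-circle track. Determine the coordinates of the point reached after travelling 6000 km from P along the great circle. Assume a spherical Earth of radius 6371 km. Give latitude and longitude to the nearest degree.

≈ (34°N, 17°W)

Write both endpoints as unit vectors p₁, p₂ with components (cos φ cos λ, cos φ sin λ, sin φ).
The central angle between the endpoints is δ = arccos(p₁·p₂) ≈ 1.448 rad (83.0°). The total great-circle distance is δ·R ≈ 1.448 × 6371 ≈ 9228 km, so the target fraction is f = 6000/9228 ≈ 0.650.
Interpolate at f ≈ 0.650 with slerp weights a = sin((1−f)δ)/sin δ ≈ 0.489, b = sin(fδ)/sin δ ≈ 0.815.
p = a·p₁ + b·p₂ ≈ (0.796, -0.241, 0.555); φ = arcsin(p_z) ≈ 33.74°, λ = atan2(p_y, p_x) ≈ -16.88°.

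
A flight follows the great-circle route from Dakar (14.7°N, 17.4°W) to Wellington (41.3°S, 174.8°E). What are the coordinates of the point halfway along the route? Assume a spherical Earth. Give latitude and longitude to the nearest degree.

≈ 55°S, 52°W

Write both endpoints as unit vectors p₁, p₂ with components (cos φ cos λ, cos φ sin λ, sin φ).
The central angle between the endpoints is δ = arccos(p₁·p₂) ≈ 2.642 rad (151.4°).
Interpolate at f = 1/2 with slerp weights a = sin((1−f)δ)/sin δ ≈ 2.022, b = sin(fδ)/sin δ ≈ 2.022.
p = a·p₁ + b·p₂ ≈ (0.354, -0.447, -0.822); φ = arcsin(p_z) ≈ -55.24°, λ = atan2(p_y, p_x) ≈ -51.67°.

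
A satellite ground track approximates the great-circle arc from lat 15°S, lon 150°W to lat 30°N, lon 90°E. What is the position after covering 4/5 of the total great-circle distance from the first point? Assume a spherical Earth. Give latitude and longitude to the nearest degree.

≈ lat 28°N, lon 118°E

Convert each endpoint to a unit vector on the sphere (x = cos φ cos λ, y = cos φ sin λ, z = sin φ).
The central angle between the endpoints is δ = arccos(p₁·p₂) ≈ 2.150 rad (123.2°).
Interpolate at f = 4/5 with slerp weights a = sin((1−f)δ)/sin δ ≈ 0.498, b = sin(fδ)/sin δ ≈ 1.182.
p = a·p₁ + b·p₂ ≈ (-0.417, 0.783, 0.462); φ = arcsin(p_z) ≈ 27.51°, λ = atan2(p_y, p_x) ≈ 118.03°.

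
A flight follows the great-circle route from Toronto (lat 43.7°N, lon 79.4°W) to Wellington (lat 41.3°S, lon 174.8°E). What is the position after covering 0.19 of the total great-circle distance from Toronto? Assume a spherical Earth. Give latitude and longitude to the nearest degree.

≈ lat 30°N, lon 105°W

Convert each endpoint to a unit vector on the sphere (x = cos φ cos λ, y = cos φ sin λ, z = sin φ).
The central angle between the endpoints is δ = arccos(p₁·p₂) ≈ 2.219 rad (127.1°).
Interpolate at f = 0.19 with slerp weights a = sin((1−f)δ)/sin δ ≈ 1.222, b = sin(fδ)/sin δ ≈ 0.513.
p = a·p₁ + b·p₂ ≈ (-0.222, -0.834, 0.506); φ = arcsin(p_z) ≈ 30.38°, λ = atan2(p_y, p_x) ≈ -104.88°.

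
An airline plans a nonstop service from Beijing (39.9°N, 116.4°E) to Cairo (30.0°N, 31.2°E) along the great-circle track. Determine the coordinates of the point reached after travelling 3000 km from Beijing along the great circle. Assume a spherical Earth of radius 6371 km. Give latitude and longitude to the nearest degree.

Write both endpoints as unit vectors p₁, p₂ with components (cos φ cos λ, cos φ sin λ, sin φ).
The central angle between the endpoints is δ = arccos(p₁·p₂) ≈ 1.185 rad (67.9°). The total great-circle distance is δ·R ≈ 1.185 × 6371 ≈ 7549 km, so the target fraction is f = 3000/7549 ≈ 0.397.
Interpolate at f ≈ 0.397 with slerp weights a = sin((1−f)δ)/sin δ ≈ 0.707, b = sin(fδ)/sin δ ≈ 0.490.
p = a·p₁ + b·p₂ ≈ (0.122, 0.705, 0.698); φ = arcsin(p_z) ≈ 44.29°, λ = atan2(p_y, p_x) ≈ 80.22°.

≈ 44°N, 80°E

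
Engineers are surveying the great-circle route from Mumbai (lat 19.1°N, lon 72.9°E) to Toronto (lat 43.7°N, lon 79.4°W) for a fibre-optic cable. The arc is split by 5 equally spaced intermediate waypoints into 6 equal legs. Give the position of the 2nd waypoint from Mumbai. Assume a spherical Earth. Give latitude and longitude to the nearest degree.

Convert each endpoint to a unit vector on the sphere (x = cos φ cos λ, y = cos φ sin λ, z = sin φ).
The central angle between the endpoints is δ = arccos(p₁·p₂) ≈ 1.959 rad (112.3°).
Interpolate at f = 2/6 with slerp weights a = sin((1−f)δ)/sin δ ≈ 1.043, b = sin(fδ)/sin δ ≈ 0.657.
p = a·p₁ + b·p₂ ≈ (0.377, 0.475, 0.795); φ = arcsin(p_z) ≈ 52.64°, λ = atan2(p_y, p_x) ≈ 51.58°.

≈ lat 53°N, lon 52°E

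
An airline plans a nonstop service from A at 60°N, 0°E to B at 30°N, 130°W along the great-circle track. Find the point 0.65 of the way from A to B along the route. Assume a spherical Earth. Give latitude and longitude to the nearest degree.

≈ 55°N, 111°W

Write both endpoints as unit vectors p₁, p₂ with components (cos φ cos λ, cos φ sin λ, sin φ).
The central angle between the endpoints is δ = arccos(p₁·p₂) ≈ 1.415 rad (81.1°).
Interpolate at f = 0.65 with slerp weights a = sin((1−f)δ)/sin δ ≈ 0.481, b = sin(fδ)/sin δ ≈ 0.805.
p = a·p₁ + b·p₂ ≈ (-0.208, -0.534, 0.819); φ = arcsin(p_z) ≈ 55.02°, λ = atan2(p_y, p_x) ≈ -111.24°.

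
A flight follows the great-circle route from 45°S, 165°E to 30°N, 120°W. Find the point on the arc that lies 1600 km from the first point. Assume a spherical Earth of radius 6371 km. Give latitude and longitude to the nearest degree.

Write both endpoints as unit vectors p₁, p₂ with components (cos φ cos λ, cos φ sin λ, sin φ).
The central angle between the endpoints is δ = arccos(p₁·p₂) ≈ 1.767 rad (101.2°). The total great-circle distance is δ·R ≈ 1.767 × 6371 ≈ 11258 km, so the target fraction is f = 1600/11258 ≈ 0.142.
Interpolate at f ≈ 0.142 with slerp weights a = sin((1−f)δ)/sin δ ≈ 1.018, b = sin(fδ)/sin δ ≈ 0.253.
p = a·p₁ + b·p₂ ≈ (-0.805, -0.004, -0.593); φ = arcsin(p_z) ≈ -36.38°, λ = atan2(p_y, p_x) ≈ -179.74°.

≈ 36°S, 180°E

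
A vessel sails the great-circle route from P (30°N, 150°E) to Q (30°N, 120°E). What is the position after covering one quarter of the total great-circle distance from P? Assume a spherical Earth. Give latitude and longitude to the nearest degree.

The haversine formula gives a central angle δ ≈ 0.452 rad (25.9°) between the endpoints.
Interpolate at f = 1/4 with slerp weights a = sin((1−f)δ)/sin δ ≈ 0.761, b = sin(fδ)/sin δ ≈ 0.258.
p = a·p₁ + b·p₂ ≈ (-0.683, 0.523, 0.510); φ = arcsin(p_z) ≈ 30.65°, λ = atan2(p_y, p_x) ≈ 142.53°.

≈ (31°N, 143°E)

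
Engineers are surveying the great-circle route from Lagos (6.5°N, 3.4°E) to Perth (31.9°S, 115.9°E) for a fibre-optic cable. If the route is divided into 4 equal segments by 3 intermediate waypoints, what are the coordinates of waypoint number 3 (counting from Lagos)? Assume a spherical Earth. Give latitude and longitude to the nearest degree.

Write both endpoints as unit vectors p₁, p₂ with components (cos φ cos λ, cos φ sin λ, sin φ).
The central angle between the endpoints is δ = arccos(p₁·p₂) ≈ 1.963 rad (112.5°).
Interpolate at f = 3/4 with slerp weights a = sin((1−f)δ)/sin δ ≈ 0.510, b = sin(fδ)/sin δ ≈ 1.077.
p = a·p₁ + b·p₂ ≈ (0.107, 0.853, -0.511); φ = arcsin(p_z) ≈ -30.76°, λ = atan2(p_y, p_x) ≈ 82.87°.

≈ 31°S, 83°E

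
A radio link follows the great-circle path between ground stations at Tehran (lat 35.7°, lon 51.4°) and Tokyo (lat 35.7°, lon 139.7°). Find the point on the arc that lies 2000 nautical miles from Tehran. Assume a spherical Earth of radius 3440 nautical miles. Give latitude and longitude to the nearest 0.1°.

Write both endpoints as unit vectors p₁, p₂ with components (cos φ cos λ, cos φ sin λ, sin φ).
The central angle between the endpoints is δ = arccos(p₁·p₂) ≈ 1.202 rad (68.9°). The total great-circle distance is δ·R ≈ 1.202 × 3440 ≈ 4136 nmi, so the target fraction is f = 2000/4136 ≈ 0.484.
Interpolate at f ≈ 0.484 with slerp weights a = sin((1−f)δ)/sin δ ≈ 0.624, b = sin(fδ)/sin δ ≈ 0.589.
p = a·p₁ + b·p₂ ≈ (-0.049, 0.705, 0.707); φ = arcsin(p_z) ≈ 45.03°, λ = atan2(p_y, p_x) ≈ 93.94°.

≈ lat 45.0°, lon 93.9°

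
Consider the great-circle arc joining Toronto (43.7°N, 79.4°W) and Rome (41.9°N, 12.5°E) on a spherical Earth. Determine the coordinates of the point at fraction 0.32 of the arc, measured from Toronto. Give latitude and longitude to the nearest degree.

Write both endpoints as unit vectors p₁, p₂ with components (cos φ cos λ, cos φ sin λ, sin φ).
The central angle between the endpoints is δ = arccos(p₁·p₂) ≈ 1.111 rad (63.7°).
Interpolate at f = 0.32 with slerp weights a = sin((1−f)δ)/sin δ ≈ 0.765, b = sin(fδ)/sin δ ≈ 0.388.
p = a·p₁ + b·p₂ ≈ (0.384, -0.481, 0.788); φ = arcsin(p_z) ≈ 52.00°, λ = atan2(p_y, p_x) ≈ -51.40°.

≈ 52°N, 51°W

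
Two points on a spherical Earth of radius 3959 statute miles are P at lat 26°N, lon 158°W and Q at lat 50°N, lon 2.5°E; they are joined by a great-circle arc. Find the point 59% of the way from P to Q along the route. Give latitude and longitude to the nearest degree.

The haversine formula gives a central angle δ ≈ 1.781 rad (102.1°) between the endpoints.
Interpolate at f = 0.59 with slerp weights a = sin((1−f)δ)/sin δ ≈ 0.682, b = sin(fδ)/sin δ ≈ 0.887.
p = a·p₁ + b·p₂ ≈ (0.001, -0.205, 0.979); φ = arcsin(p_z) ≈ 78.18°, λ = atan2(p_y, p_x) ≈ -89.59°.

≈ lat 78°N, lon 90°W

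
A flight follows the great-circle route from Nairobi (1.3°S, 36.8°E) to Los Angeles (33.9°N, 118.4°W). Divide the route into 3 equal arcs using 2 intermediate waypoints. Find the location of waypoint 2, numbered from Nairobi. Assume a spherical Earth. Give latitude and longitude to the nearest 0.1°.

Convert each endpoint to a unit vector on the sphere (x = cos φ cos λ, y = cos φ sin λ, z = sin φ).
The central angle between the endpoints is δ = arccos(p₁·p₂) ≈ 2.443 rad (140.0°).
Interpolate at f = 2/3 with slerp weights a = sin((1−f)δ)/sin δ ≈ 1.131, b = sin(fδ)/sin δ ≈ 1.553.
p = a·p₁ + b·p₂ ≈ (0.293, -0.456, 0.840); φ = arcsin(p_z) ≈ 57.18°, λ = atan2(p_y, p_x) ≈ -57.32°.

≈ (57.2°N, 57.3°W)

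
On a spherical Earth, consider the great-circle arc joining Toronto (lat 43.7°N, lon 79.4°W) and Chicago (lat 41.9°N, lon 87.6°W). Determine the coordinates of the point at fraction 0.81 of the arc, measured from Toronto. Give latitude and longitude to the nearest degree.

≈ lat 42°N, lon 86°W

Convert each endpoint to a unit vector on the sphere (x = cos φ cos λ, y = cos φ sin λ, z = sin φ).
The central angle between the endpoints is δ = arccos(p₁·p₂) ≈ 0.110 rad (6.3°).
Interpolate at f = 0.81 with slerp weights a = sin((1−f)δ)/sin δ ≈ 0.190, b = sin(fδ)/sin δ ≈ 0.811.
p = a·p₁ + b·p₂ ≈ (0.051, -0.738, 0.673); φ = arcsin(p_z) ≈ 42.29°, λ = atan2(p_y, p_x) ≈ -86.08°.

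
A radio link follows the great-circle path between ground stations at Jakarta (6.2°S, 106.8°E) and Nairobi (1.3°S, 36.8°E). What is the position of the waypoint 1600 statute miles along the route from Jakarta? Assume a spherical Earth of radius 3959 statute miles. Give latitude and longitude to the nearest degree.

≈ 5°S, 84°E

From cos δ = sin φ₁ sin φ₂ + cos φ₁ cos φ₂ cos Δλ, the central angle is δ ≈ 1.221 rad (70.0°). The total great-circle distance is δ·R ≈ 1.221 × 3959 ≈ 4835 mi, so the target fraction is f = 1600/4835 ≈ 0.331.
Interpolate at f ≈ 0.331 with slerp weights a = sin((1−f)δ)/sin δ ≈ 0.776, b = sin(fδ)/sin δ ≈ 0.419.
p = a·p₁ + b·p₂ ≈ (0.112, 0.989, -0.093); φ = arcsin(p_z) ≈ -5.35°, λ = atan2(p_y, p_x) ≈ 83.54°.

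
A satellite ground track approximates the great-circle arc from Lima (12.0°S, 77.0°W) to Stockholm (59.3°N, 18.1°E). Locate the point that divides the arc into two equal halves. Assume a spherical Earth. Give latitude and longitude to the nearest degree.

≈ 32°N, 48°W

The haversine formula gives a central angle δ ≈ 1.796 rad (102.9°) between the endpoints.
Interpolate at f = 1/2 with slerp weights a = sin((1−f)δ)/sin δ ≈ 0.802, b = sin(fδ)/sin δ ≈ 0.802.
p = a·p₁ + b·p₂ ≈ (0.566, -0.637, 0.523); φ = arcsin(p_z) ≈ 31.54°, λ = atan2(p_y, p_x) ≈ -48.40°.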